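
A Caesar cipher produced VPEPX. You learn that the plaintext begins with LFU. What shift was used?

From the crib: V(21)−L(11)=10, so the shift is 10.

10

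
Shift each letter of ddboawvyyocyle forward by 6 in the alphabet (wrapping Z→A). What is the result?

d(3): 3+6=9 → j
d(3): 3+6=9 → j
b(1): 1+6=7 → h
o(14): 14+6=20 → u
a(0): 0+6=6 → g
w(22): 22+6=28≡2 → c
v(21): 21+6=27≡1 → b
y(24): 24+6=30≡4 → e
y(24): 24+6=30≡4 → e
o(14): 14+6=20 → u
c(2): 2+6=8 → i
y(24): 24+6=30≡4 → e
l(11): 11+6=17 → r
e(4): 4+6=10 → k

jjhugcbeeuierk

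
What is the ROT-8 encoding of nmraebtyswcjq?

n(13): 13+8=21 → v
m(12): 12+8=20 → u
r(17): 17+8=25 → z
a(0): 0+8=8 → i
e(4): 4+8=12 → m
b(1): 1+8=9 → j
t(19): 19+8=27≡1 → b
y(24): 24+8=32≡6 → g
s(18): 18+8=26≡0 → a
w(22): 22+8=30≡4 → e
c(2): 2+8=10 → k
j(9): 9+8=17 → r
q(16): 16+8=24 → y

vuzimjbgaekry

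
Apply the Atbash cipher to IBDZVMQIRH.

RYWAENJRIS

I(8) → R(17)
B(1) → Y(24)
D(3) → W(22)
Z(25) → A(0)
V(21) → E(4)
M(12) → N(13)
Q(16) → J(9)
I(8) → R(17)
R(17) → I(8)
H(7) → S(18)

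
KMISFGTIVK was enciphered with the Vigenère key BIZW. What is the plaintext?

Repeat the key across the ciphertext: BIZWBIZWBI
K(10)−B(1): 9 → J
M(12)−I(8): 4 → E
I(8)−Z(25): -17≡9 → J
S(18)−W(22): -4≡22 → W
F(5)−B(1): 4 → E
G(6)−I(8): -2≡24 → Y
T(19)−Z(25): -6≡20 → U
I(8)−W(22): -14≡12 → M
V(21)−B(1): 20 → U
K(10)−I(8): 2 → C

JEJWEYUMUC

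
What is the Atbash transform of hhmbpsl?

ssnykho

h(7) → s(18)
h(7) → s(18)
m(12) → n(13)
b(1) → y(24)
p(15) → k(10)
s(18) → h(7)
l(11) → o(14)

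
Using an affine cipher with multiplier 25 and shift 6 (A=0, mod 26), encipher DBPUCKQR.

D(3): 25·3+6=81≡3 → D
B(1): 25·1+6=31≡5 → F
P(15): 25·15+6=381≡17 → R
U(20): 25·20+6=506≡12 → M
C(2): 25·2+6=56≡4 → E
K(10): 25·10+6=256≡22 → W
Q(16): 25·16+6=406≡16 → Q
R(17): 25·17+6=431≡15 → P

DFRMEWQP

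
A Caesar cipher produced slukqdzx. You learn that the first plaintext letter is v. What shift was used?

23

From the crib: s(18)−v(21)=-3≡23, so the shift is 23.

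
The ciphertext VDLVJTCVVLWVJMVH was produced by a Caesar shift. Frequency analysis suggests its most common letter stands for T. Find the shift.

2

The most frequent ciphertext letter is V (appears 6 times).
V is position 21; T is position 19.
Shift = 2.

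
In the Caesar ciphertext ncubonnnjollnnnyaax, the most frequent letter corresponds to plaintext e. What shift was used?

9

The most frequent ciphertext letter is n (appears 7 times).
n is position 13; e is position 4.
Shift = 9.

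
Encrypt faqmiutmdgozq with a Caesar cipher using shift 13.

f(5): 5+13=18 → s
a(0): 0+13=13 → n
q(16): 16+13=29≡3 → d
m(12): 12+13=25 → z
i(8): 8+13=21 → v
u(20): 20+13=33≡7 → h
t(19): 19+13=32≡6 → g
m(12): 12+13=25 → z
d(3): 3+13=16 → q
g(6): 6+13=19 → t
o(14): 14+13=27≡1 → b
z(25): 25+13=38≡12 → m
q(16): 16+13=29≡3 → d

sndzvhgzqtbmd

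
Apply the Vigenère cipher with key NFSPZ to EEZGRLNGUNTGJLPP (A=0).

RJRVQYSYJMGLBAOC

Repeat the key across the message: NFSPZNFSPZNFSPZN
E(4)+N(13): 17 → R
E(4)+F(5): 9 → J
Z(25)+S(18): 43≡17 → R
G(6)+P(15): 21 → V
R(17)+Z(25): 42≡16 → Q
L(11)+N(13): 24 → Y
N(13)+F(5): 18 → S
G(6)+S(18): 24 → Y
U(20)+P(15): 35≡9 → J
N(13)+Z(25): 38≡12 → M
T(19)+N(13): 32≡6 → G
G(6)+F(5): 11 → L
J(9)+S(18): 27≡1 → B
L(11)+P(15): 26≡0 → A
P(15)+Z(25): 40≡14 → O
P(15)+N(13): 28≡2 → C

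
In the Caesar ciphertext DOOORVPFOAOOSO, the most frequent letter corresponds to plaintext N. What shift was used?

The most frequent ciphertext letter is O (appears 7 times).
O is position 14; N is position 13.
Shift = 1.

1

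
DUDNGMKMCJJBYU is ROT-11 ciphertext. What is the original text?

SJSCVBZBRYYQNJ

D(3): 3−11=-8≡18 → S
U(20): 20−11=9 → J
D(3): 3−11=-8≡18 → S
N(13): 13−11=2 → C
G(6): 6−11=-5≡21 → V
M(12): 12−11=1 → B
K(10): 10−11=-1≡25 → Z
M(12): 12−11=1 → B
C(2): 2−11=-9≡17 → R
J(9): 9−11=-2≡24 → Y
J(9): 9−11=-2≡24 → Y
B(1): 1−11=-10≡16 → Q
Y(24): 24−11=13 → N
U(20): 20−11=9 → J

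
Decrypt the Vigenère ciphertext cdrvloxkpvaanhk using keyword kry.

smtluqntrljcdqm

Repeat the key across the ciphertext: krykrykrykrykry
c(2)−k(10): -8≡18 → s
d(3)−r(17): -14≡12 → m
r(17)−y(24): -7≡19 → t
v(21)−k(10): 11 → l
l(11)−r(17): -6≡20 → u
o(14)−y(24): -10≡16 → q
x(23)−k(10): 13 → n
k(10)−r(17): -7≡19 → t
p(15)−y(24): -9≡17 → r
v(21)−k(10): 11 → l
a(0)−r(17): -17≡9 → j
a(0)−y(24): -24≡2 → c
n(13)−k(10): 3 → d
h(7)−r(17): -10≡16 → q
k(10)−y(24): -14≡12 → m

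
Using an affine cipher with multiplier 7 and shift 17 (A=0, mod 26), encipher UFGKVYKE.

U(20): 7·20+17=157≡1 → B
F(5): 7·5+17=52≡0 → A
G(6): 7·6+17=59≡7 → H
K(10): 7·10+17=87≡9 → J
V(21): 7·21+17=164≡8 → I
Y(24): 7·24+17=185≡3 → D
K(10): 7·10+17=87≡9 → J
E(4): 7·4+17=45≡19 → T

BAHJIDJT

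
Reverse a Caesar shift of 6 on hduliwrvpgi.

bxofcqlpjac

h(7): 7−6=1 → b
d(3): 3−6=-3≡23 → x
u(20): 20−6=14 → o
l(11): 11−6=5 → f
i(8): 8−6=2 → c
w(22): 22−6=16 → q
r(17): 17−6=11 → l
v(21): 21−6=15 → p
p(15): 15−6=9 → j
g(6): 6−6=0 → a
i(8): 8−6=2 → c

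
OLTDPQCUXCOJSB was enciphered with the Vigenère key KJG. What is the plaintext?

Repeat the key across the ciphertext: KJGKJGKJGKJGKJ
O(14)−K(10): 4 → E
L(11)−J(9): 2 → C
T(19)−G(6): 13 → N
D(3)−K(10): -7≡19 → T
P(15)−J(9): 6 → G
Q(16)−G(6): 10 → K
C(2)−K(10): -8≡18 → S
U(20)−J(9): 11 → L
X(23)−G(6): 17 → R
C(2)−K(10): -8≡18 → S
O(14)−J(9): 5 → F
J(9)−G(6): 3 → D
S(18)−K(10): 8 → I
B(1)−J(9): -8≡18 → S

ECNTGKSLRSFDIS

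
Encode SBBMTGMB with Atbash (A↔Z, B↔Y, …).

HYYNGTNY

S(18) → H(7)
B(1) → Y(24)
B(1) → Y(24)
M(12) → N(13)
T(19) → G(6)
G(6) → T(19)
M(12) → N(13)
B(1) → Y(24)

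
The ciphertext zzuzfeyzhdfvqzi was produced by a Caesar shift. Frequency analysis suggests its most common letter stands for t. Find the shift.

The most frequent ciphertext letter is z (appears 5 times).
z is position 25; t is position 19.
Shift = 6.

6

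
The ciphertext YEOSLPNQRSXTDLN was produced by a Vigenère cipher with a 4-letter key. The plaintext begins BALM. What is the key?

XEDG

Subtract each crib letter from the matching ciphertext letter (mod 26):
Y(24)−B(1)=23 → X
E(4)−A(0)=4 → E
O(14)−L(11)=3 → D
S(18)−M(12)=6 → G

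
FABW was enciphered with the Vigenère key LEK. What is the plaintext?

UWRL

Repeat the key across the ciphertext: LEKL
F(5)−L(11): -6≡20 → U
A(0)−E(4): -4≡22 → W
B(1)−K(10): -9≡17 → R
W(22)−L(11): 11 → L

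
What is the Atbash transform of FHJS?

F(5) → U(20)
H(7) → S(18)
J(9) → Q(16)
S(18) → H(7)

USQH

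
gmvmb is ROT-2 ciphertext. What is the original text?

ektkz

g(6): 6−2=4 → e
m(12): 12−2=10 → k
v(21): 21−2=19 → t
m(12): 12−2=10 → k
b(1): 1−2=-1≡25 → z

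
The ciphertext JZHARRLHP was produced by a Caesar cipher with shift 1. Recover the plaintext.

J(9): 9−1=8 → I
Z(25): 25−1=24 → Y
H(7): 7−1=6 → G
A(0): 0−1=-1≡25 → Z
R(17): 17−1=16 → Q
R(17): 17−1=16 → Q
L(11): 11−1=10 → K
H(7): 7−1=6 → G
P(15): 15−1=14 → O

IYGZQQKGO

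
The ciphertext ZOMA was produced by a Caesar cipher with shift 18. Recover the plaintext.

Z(25): 25−18=7 → H
O(14): 14−18=-4≡22 → W
M(12): 12−18=-6≡20 → U
A(0): 0−18=-18≡8 → I

HWUI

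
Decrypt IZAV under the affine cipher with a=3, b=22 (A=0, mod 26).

EBKR

The inverse of 3 mod 26 is 9, since 3·9=27≡1. Apply D(y)=9·(y−22) mod 26:
I(8): 9·(8−22)=-126≡4 → E
Z(25): 9·(25−22)=27≡1 → B
A(0): 9·(0−22)=-198≡10 → K
V(21): 9·(21−22)=-9≡17 → R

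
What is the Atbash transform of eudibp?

vfwryk

e(4) → v(21)
u(20) → f(5)
d(3) → w(22)
i(8) → r(17)
b(1) → y(24)
p(15) → k(10)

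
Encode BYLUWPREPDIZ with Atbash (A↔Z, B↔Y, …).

B(1) → Y(24)
Y(24) → B(1)
L(11) → O(14)
U(20) → F(5)
W(22) → D(3)
P(15) → K(10)
R(17) → I(8)
E(4) → V(21)
P(15) → K(10)
D(3) → W(22)
I(8) → R(17)
Z(25) → A(0)

YBOFDKIVKWRA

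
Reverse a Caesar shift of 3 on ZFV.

WCS

Z(25): 25−3=22 → W
F(5): 5−3=2 → C
V(21): 21−3=18 → S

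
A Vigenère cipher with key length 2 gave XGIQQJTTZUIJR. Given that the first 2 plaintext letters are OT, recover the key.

Subtract each crib letter from the matching ciphertext letter (mod 26):
X(23)−O(14)=9 → J
G(6)−T(19)=-13≡13 → N

JN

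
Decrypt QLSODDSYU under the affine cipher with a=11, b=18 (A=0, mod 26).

OXACBBAKM

The inverse of 11 mod 26 is 19, since 11·19=209≡1. Apply D(y)=19·(y−18) mod 26:
Q(16): 19·(16−18)=-38≡14 → O
L(11): 19·(11−18)=-133≡23 → X
S(18): 19·(18−18)=0 → A
O(14): 19·(14−18)=-76≡2 → C
D(3): 19·(3−18)=-285≡1 → B
D(3): 19·(3−18)=-285≡1 → B
S(18): 19·(18−18)=0 → A
Y(24): 19·(24−18)=114≡10 → K
U(20): 19·(20−18)=38≡12 → M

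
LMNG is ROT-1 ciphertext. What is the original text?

KLMF

L(11): 11−1=10 → K
M(12): 12−1=11 → L
N(13): 13−1=12 → M
G(6): 6−1=5 → F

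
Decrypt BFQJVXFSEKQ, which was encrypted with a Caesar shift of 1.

B(1): 1−1=0 → A
F(5): 5−1=4 → E
Q(16): 16−1=15 → P
J(9): 9−1=8 → I
V(21): 21−1=20 → U
X(23): 23−1=22 → W
F(5): 5−1=4 → E
S(18): 18−1=17 → R
E(4): 4−1=3 → D
K(10): 10−1=9 → J
Q(16): 16−1=15 → P

AEPIUWERDJP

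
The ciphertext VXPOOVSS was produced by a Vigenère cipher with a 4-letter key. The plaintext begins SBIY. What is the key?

Subtract each crib letter from the matching ciphertext letter (mod 26):
V(21)−S(18)=3 → D
X(23)−B(1)=22 → W
P(15)−I(8)=7 → H
O(14)−Y(24)=-10≡16 → Q

DWHQ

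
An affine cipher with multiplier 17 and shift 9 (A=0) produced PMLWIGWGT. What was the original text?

IRUNDJNJW

The inverse of 17 mod 26 is 23, since 17·23=391≡1. Apply D(y)=23·(y−9) mod 26:
P(15): 23·(15−9)=138≡8 → I
M(12): 23·(12−9)=69≡17 → R
L(11): 23·(11−9)=46≡20 → U
W(22): 23·(22−9)=299≡13 → N
I(8): 23·(8−9)=-23≡3 → D
G(6): 23·(6−9)=-69≡9 → J
W(22): 23·(22−9)=299≡13 → N
G(6): 23·(6−9)=-69≡9 → J
T(19): 23·(19−9)=230≡22 → W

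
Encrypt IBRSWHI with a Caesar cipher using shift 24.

I(8): 8+24=32≡6 → G
B(1): 1+24=25 → Z
R(17): 17+24=41≡15 → P
S(18): 18+24=42≡16 → Q
W(22): 22+24=46≡20 → U
H(7): 7+24=31≡5 → F
I(8): 8+24=32≡6 → G

GZPQUFG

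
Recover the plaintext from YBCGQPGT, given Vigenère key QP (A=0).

Repeat the key across the ciphertext: QPQPQPQP
Y(24)−Q(16): 8 → I
B(1)−P(15): -14≡12 → M
C(2)−Q(16): -14≡12 → M
G(6)−P(15): -9≡17 → R
Q(16)−Q(16): 0 → A
P(15)−P(15): 0 → A
G(6)−Q(16): -10≡16 → Q
T(19)−P(15): 4 → E

IMMRAAQE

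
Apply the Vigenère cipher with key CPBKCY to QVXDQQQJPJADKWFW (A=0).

SKYNSOSYQTCBMLGG

Repeat the key across the message: CPBKCYCPBKCYCPBK
Q(16)+C(2): 18 → S
V(21)+P(15): 36≡10 → K
X(23)+B(1): 24 → Y
D(3)+K(10): 13 → N
Q(16)+C(2): 18 → S
Q(16)+Y(24): 40≡14 → O
Q(16)+C(2): 18 → S
J(9)+P(15): 24 → Y
P(15)+B(1): 16 → Q
J(9)+K(10): 19 → T
A(0)+C(2): 2 → C
D(3)+Y(24): 27≡1 → B
K(10)+C(2): 12 → M
W(22)+P(15): 37≡11 → L
F(5)+B(1): 6 → G
W(22)+K(10): 32≡6 → G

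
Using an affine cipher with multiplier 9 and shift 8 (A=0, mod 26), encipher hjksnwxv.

tluovyhp

h(7): 9·7+8=71≡19 → t
j(9): 9·9+8=89≡11 → l
k(10): 9·10+8=98≡20 → u
s(18): 9·18+8=170≡14 → o
n(13): 9·13+8=125≡21 → v
w(22): 9·22+8=206≡24 → y
x(23): 9·23+8=215≡7 → h
v(21): 9·21+8=197≡15 → p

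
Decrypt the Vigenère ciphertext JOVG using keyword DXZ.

Repeat the key across the ciphertext: DXZD
J(9)−D(3): 6 → G
O(14)−X(23): -9≡17 → R
V(21)−Z(25): -4≡22 → W
G(6)−D(3): 3 → D

GRWD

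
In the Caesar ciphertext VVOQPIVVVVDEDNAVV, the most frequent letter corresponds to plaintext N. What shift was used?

The most frequent ciphertext letter is V (appears 8 times).
V is position 21; N is position 13.
Shift = 8.

8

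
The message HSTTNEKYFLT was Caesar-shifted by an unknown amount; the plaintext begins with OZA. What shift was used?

From the crib: H(7)−O(14)=-7≡19, so the shift is 19.

19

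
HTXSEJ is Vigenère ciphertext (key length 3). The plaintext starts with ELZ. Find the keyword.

DIY

Subtract each crib letter from the matching ciphertext letter (mod 26):
H(7)−E(4)=3 → D
T(19)−L(11)=8 → I
X(23)−Z(25)=-2≡24 → Y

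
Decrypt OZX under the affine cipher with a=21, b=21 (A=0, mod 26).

RUK

The inverse of 21 mod 26 is 5, since 21·5=105≡1. Apply D(y)=5·(y−21) mod 26:
O(14): 5·(14−21)=-35≡17 → R
Z(25): 5·(25−21)=20 → U
X(23): 5·(23−21)=10 → K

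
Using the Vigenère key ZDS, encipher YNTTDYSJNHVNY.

Repeat the key across the message: ZDSZDSZDSZDSZ
Y(24)+Z(25): 49≡23 → X
N(13)+D(3): 16 → Q
T(19)+S(18): 37≡11 → L
T(19)+Z(25): 44≡18 → S
D(3)+D(3): 6 → G
Y(24)+S(18): 42≡16 → Q
S(18)+Z(25): 43≡17 → R
J(9)+D(3): 12 → M
N(13)+S(18): 31≡5 → F
H(7)+Z(25): 32≡6 → G
V(21)+D(3): 24 → Y
N(13)+S(18): 31≡5 → F
Y(24)+Z(25): 49≡23 → X

XQLSGQRMFGYFX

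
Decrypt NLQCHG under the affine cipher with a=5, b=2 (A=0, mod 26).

The inverse of 5 mod 26 is 21, since 5·21=105≡1. Apply D(y)=21·(y−2) mod 26:
N(13): 21·(13−2)=231≡23 → X
L(11): 21·(11−2)=189≡7 → H
Q(16): 21·(16−2)=294≡8 → I
C(2): 21·(2−2)=0 → A
H(7): 21·(7−2)=105≡1 → B
G(6): 21·(6−2)=84≡6 → G

XHIABG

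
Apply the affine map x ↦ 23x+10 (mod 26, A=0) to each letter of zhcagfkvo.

npeksvgzu

z(25): 23·25+10=585≡13 → n
h(7): 23·7+10=171≡15 → p
c(2): 23·2+10=56≡4 → e
a(0): 23·0+10=10 → k
g(6): 23·6+10=148≡18 → s
f(5): 23·5+10=125≡21 → v
k(10): 23·10+10=240≡6 → g
v(21): 23·21+10=493≡25 → z
o(14): 23·14+10=332≡20 → u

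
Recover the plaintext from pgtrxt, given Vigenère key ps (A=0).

aoezib

Repeat the key across the ciphertext: pspsps
p(15)−p(15): 0 → a
g(6)−s(18): -12≡14 → o
t(19)−p(15): 4 → e
r(17)−s(18): -1≡25 → z
x(23)−p(15): 8 → i
t(19)−s(18): 1 → b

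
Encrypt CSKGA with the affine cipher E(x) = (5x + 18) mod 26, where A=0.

C(2): 5·2+18=28≡2 → C
S(18): 5·18+18=108≡4 → E
K(10): 5·10+18=68≡16 → Q
G(6): 5·6+18=48≡22 → W
A(0): 5·0+18=18 → S

CEQWS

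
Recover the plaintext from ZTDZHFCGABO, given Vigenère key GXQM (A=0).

Repeat the key across the ciphertext: GXQMGXQMGXQ
Z(25)−G(6): 19 → T
T(19)−X(23): -4≡22 → W
D(3)−Q(16): -13≡13 → N
Z(25)−M(12): 13 → N
H(7)−G(6): 1 → B
F(5)−X(23): -18≡8 → I
C(2)−Q(16): -14≡12 → M
G(6)−M(12): -6≡20 → U
A(0)−G(6): -6≡20 → U
B(1)−X(23): -22≡4 → E
O(14)−Q(16): -2≡24 → Y

TWNNBIMUUEY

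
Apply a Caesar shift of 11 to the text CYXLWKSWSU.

NJIWHVDHDF

C(2): 2+11=13 → N
Y(24): 24+11=35≡9 → J
X(23): 23+11=34≡8 → I
L(11): 11+11=22 → W
W(22): 22+11=33≡7 → H
K(10): 10+11=21 → V
S(18): 18+11=29≡3 → D
W(22): 22+11=33≡7 → H
S(18): 18+11=29≡3 → D
U(20): 20+11=31≡5 → F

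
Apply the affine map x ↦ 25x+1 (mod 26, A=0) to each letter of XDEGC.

X(23): 25·23+1=576≡4 → E
D(3): 25·3+1=76≡24 → Y
E(4): 25·4+1=101≡23 → X
G(6): 25·6+1=151≡21 → V
C(2): 25·2+1=51≡25 → Z

EYXVZ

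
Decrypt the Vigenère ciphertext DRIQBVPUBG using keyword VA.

Repeat the key across the ciphertext: VAVAVAVAVA
D(3)−V(21): -18≡8 → I
R(17)−A(0): 17 → R
I(8)−V(21): -13≡13 → N
Q(16)−A(0): 16 → Q
B(1)−V(21): -20≡6 → G
V(21)−A(0): 21 → V
P(15)−V(21): -6≡20 → U
U(20)−A(0): 20 → U
B(1)−V(21): -20≡6 → G
G(6)−A(0): 6 → G

IRNQGVUUGG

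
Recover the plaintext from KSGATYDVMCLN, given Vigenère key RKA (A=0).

TIGJJYMLMLBN

Repeat the key across the ciphertext: RKARKARKARKA
K(10)−R(17): -7≡19 → T
S(18)−K(10): 8 → I
G(6)−A(0): 6 → G
A(0)−R(17): -17≡9 → J
T(19)−K(10): 9 → J
Y(24)−A(0): 24 → Y
D(3)−R(17): -14≡12 → M
V(21)−K(10): 11 → L
M(12)−A(0): 12 → M
C(2)−R(17): -15≡11 → L
L(11)−K(10): 1 → B
N(13)−A(0): 13 → N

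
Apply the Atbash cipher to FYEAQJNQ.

F(5) → U(20)
Y(24) → B(1)
E(4) → V(21)
A(0) → Z(25)
Q(16) → J(9)
J(9) → Q(16)
N(13) → M(12)
Q(16) → J(9)

UBVZJQMJ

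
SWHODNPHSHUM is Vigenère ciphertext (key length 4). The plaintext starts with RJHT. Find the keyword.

BNAV

Subtract each crib letter from the matching ciphertext letter (mod 26):
S(18)−R(17)=1 → B
W(22)−J(9)=13 → N
H(7)−H(7)=0 → A
O(14)−T(19)=-5≡21 → V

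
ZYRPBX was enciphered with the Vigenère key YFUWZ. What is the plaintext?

BTXTCZ

Repeat the key across the ciphertext: YFUWZY
Z(25)−Y(24): 1 → B
Y(24)−F(5): 19 → T
R(17)−U(20): -3≡23 → X
P(15)−W(22): -7≡19 → T
B(1)−Z(25): -24≡2 → C
X(23)−Y(24): -1≡25 → Z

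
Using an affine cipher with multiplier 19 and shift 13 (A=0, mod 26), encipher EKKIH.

LVVJQ

E(4): 19·4+13=89≡11 → L
K(10): 19·10+13=203≡21 → V
K(10): 19·10+13=203≡21 → V
I(8): 19·8+13=165≡9 → J
H(7): 19·7+13=146≡16 → Q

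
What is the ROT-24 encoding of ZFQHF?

Z(25): 25+24=49≡23 → X
F(5): 5+24=29≡3 → D
Q(16): 16+24=40≡14 → O
H(7): 7+24=31≡5 → F
F(5): 5+24=29≡3 → D

XDOFD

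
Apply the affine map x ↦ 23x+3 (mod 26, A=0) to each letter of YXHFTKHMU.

Y(24): 23·24+3=555≡9 → J
X(23): 23·23+3=532≡12 → M
H(7): 23·7+3=164≡8 → I
F(5): 23·5+3=118≡14 → O
T(19): 23·19+3=440≡24 → Y
K(10): 23·10+3=233≡25 → Z
H(7): 23·7+3=164≡8 → I
M(12): 23·12+3=279≡19 → T
U(20): 23·20+3=463≡21 → V

JMIOYZITV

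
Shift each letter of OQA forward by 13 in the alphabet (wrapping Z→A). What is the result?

BDN

O(14): 14+13=27≡1 → B
Q(16): 16+13=29≡3 → D
A(0): 0+13=13 → N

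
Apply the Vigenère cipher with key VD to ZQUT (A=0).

Repeat the key across the message: VDVD
Z(25)+V(21): 46≡20 → U
Q(16)+D(3): 19 → T
U(20)+V(21): 41≡15 → P
T(19)+D(3): 22 → W

UTPW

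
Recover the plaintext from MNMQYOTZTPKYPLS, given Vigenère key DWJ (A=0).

Repeat the key across the ciphertext: DWJDWJDWJDWJDWJ
M(12)−D(3): 9 → J
N(13)−W(22): -9≡17 → R
M(12)−J(9): 3 → D
Q(16)−D(3): 13 → N
Y(24)−W(22): 2 → C
O(14)−J(9): 5 → F
T(19)−D(3): 16 → Q
Z(25)−W(22): 3 → D
T(19)−J(9): 10 → K
P(15)−D(3): 12 → M
K(10)−W(22): -12≡14 → O
Y(24)−J(9): 15 → P
P(15)−D(3): 12 → M
L(11)−W(22): -11≡15 → P
S(18)−J(9): 9 → J

JRDNCFQDKMOPMPJ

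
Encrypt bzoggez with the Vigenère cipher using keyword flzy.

gknelpy

Repeat the key across the message: flzyflz
b(1)+f(5): 6 → g
z(25)+l(11): 36≡10 → k
o(14)+z(25): 39≡13 → n
g(6)+y(24): 30≡4 → e
g(6)+f(5): 11 → l
e(4)+l(11): 15 → p
z(25)+z(25): 50≡24 → y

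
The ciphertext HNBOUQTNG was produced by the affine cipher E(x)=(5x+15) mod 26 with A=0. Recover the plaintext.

OKSFBVGKT

The inverse of 5 mod 26 is 21, since 5·21=105≡1. Apply D(y)=21·(y−15) mod 26:
H(7): 21·(7−15)=-168≡14 → O
N(13): 21·(13−15)=-42≡10 → K
B(1): 21·(1−15)=-294≡18 → S
O(14): 21·(14−15)=-21≡5 → F
U(20): 21·(20−15)=105≡1 → B
Q(16): 21·(16−15)=21 → V
T(19): 21·(19−15)=84≡6 → G
N(13): 21·(13−15)=-42≡10 → K
G(6): 21·(6−15)=-189≡19 → T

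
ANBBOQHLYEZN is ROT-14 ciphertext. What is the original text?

MZNNACTXKQLZ

A(0): 0−14=-14≡12 → M
N(13): 13−14=-1≡25 → Z
B(1): 1−14=-13≡13 → N
B(1): 1−14=-13≡13 → N
O(14): 14−14=0 → A
Q(16): 16−14=2 → C
H(7): 7−14=-7≡19 → T
L(11): 11−14=-3≡23 → X
Y(24): 24−14=10 → K
E(4): 4−14=-10≡16 → Q
Z(25): 25−14=11 → L
N(13): 13−14=-1≡25 → Z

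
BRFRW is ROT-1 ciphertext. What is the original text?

B(1): 1−1=0 → A
R(17): 17−1=16 → Q
F(5): 5−1=4 → E
R(17): 17−1=16 → Q
W(22): 22−1=21 → V

AQEQV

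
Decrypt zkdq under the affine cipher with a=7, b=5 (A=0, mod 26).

oxwj

The inverse of 7 mod 26 is 15, since 7·15=105≡1. Apply D(y)=15·(y−5) mod 26:
z(25): 15·(25−5)=300≡14 → o
k(10): 15·(10−5)=75≡23 → x
d(3): 15·(3−5)=-30≡22 → w
q(16): 15·(16−5)=165≡9 → j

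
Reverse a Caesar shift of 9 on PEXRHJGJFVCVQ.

GVOIYAXAWMTMH

P(15): 15−9=6 → G
E(4): 4−9=-5≡21 → V
X(23): 23−9=14 → O
R(17): 17−9=8 → I
H(7): 7−9=-2≡24 → Y
J(9): 9−9=0 → A
G(6): 6−9=-3≡23 → X
J(9): 9−9=0 → A
F(5): 5−9=-4≡22 → W
V(21): 21−9=12 → M
C(2): 2−9=-7≡19 → T
V(21): 21−9=12 → M
Q(16): 16−9=7 → H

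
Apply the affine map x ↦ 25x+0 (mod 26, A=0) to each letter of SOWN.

S(18): 25·18+0=450≡8 → I
O(14): 25·14+0=350≡12 → M
W(22): 25·22+0=550≡4 → E
N(13): 25·13+0=325≡13 → N

IMEN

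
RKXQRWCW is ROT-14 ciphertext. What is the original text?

DWJCDIOI

R(17): 17−14=3 → D
K(10): 10−14=-4≡22 → W
X(23): 23−14=9 → J
Q(16): 16−14=2 → C
R(17): 17−14=3 → D
W(22): 22−14=8 → I
C(2): 2−14=-12≡14 → O
W(22): 22−14=8 → I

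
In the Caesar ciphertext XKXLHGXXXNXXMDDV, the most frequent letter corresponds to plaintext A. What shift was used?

23

The most frequent ciphertext letter is X (appears 7 times).
X is position 23; A is position 0.
Shift = 23.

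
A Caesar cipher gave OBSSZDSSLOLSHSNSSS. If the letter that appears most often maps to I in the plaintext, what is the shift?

The most frequent ciphertext letter is S (appears 9 times).
S is position 18; I is position 8.
Shift = 10.

10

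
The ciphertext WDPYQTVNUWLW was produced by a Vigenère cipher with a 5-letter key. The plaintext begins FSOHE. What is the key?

Subtract each crib letter from the matching ciphertext letter (mod 26):
W(22)−F(5)=17 → R
D(3)−S(18)=-15≡11 → L
P(15)−O(14)=1 → B
Y(24)−H(7)=17 → R
Q(16)−E(4)=12 → M

RLBRM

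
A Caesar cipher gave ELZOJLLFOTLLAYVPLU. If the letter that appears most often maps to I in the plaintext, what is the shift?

3

The most frequent ciphertext letter is L (appears 6 times).
L is position 11; I is position 8.
Shift = 3.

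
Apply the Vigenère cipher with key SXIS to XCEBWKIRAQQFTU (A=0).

Repeat the key across the message: SXISSXISSXISSX
X(23)+S(18): 41≡15 → P
C(2)+X(23): 25 → Z
E(4)+I(8): 12 → M
B(1)+S(18): 19 → T
W(22)+S(18): 40≡14 → O
K(10)+X(23): 33≡7 → H
I(8)+I(8): 16 → Q
R(17)+S(18): 35≡9 → J
A(0)+S(18): 18 → S
Q(16)+X(23): 39≡13 → N
Q(16)+I(8): 24 → Y
F(5)+S(18): 23 → X
T(19)+S(18): 37≡11 → L
U(20)+X(23): 43≡17 → R

PZMTOHQJSNYXLR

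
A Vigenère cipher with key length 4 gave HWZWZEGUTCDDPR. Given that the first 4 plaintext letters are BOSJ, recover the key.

GIHN

Subtract each crib letter from the matching ciphertext letter (mod 26):
H(7)−B(1)=6 → G
W(22)−O(14)=8 → I
Z(25)−S(18)=7 → H
W(22)−J(9)=13 → N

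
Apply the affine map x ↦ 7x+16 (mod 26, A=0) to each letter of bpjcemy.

b(1): 7·1+16=23 → x
p(15): 7·15+16=121≡17 → r
j(9): 7·9+16=79≡1 → b
c(2): 7·2+16=30≡4 → e
e(4): 7·4+16=44≡18 → s
m(12): 7·12+16=100≡22 → w
y(24): 7·24+16=184≡2 → c

xrbeswc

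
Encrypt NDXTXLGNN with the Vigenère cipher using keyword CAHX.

Repeat the key across the message: CAHXCAHXC
N(13)+C(2): 15 → P
D(3)+A(0): 3 → D
X(23)+H(7): 30≡4 → E
T(19)+X(23): 42≡16 → Q
X(23)+C(2): 25 → Z
L(11)+A(0): 11 → L
G(6)+H(7): 13 → N
N(13)+X(23): 36≡10 → K
N(13)+C(2): 15 → P

PDEQZLNKP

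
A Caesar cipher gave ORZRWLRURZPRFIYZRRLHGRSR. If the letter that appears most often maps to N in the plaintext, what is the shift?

The most frequent ciphertext letter is R (appears 9 times).
R is position 17; N is position 13.
Shift = 4.

4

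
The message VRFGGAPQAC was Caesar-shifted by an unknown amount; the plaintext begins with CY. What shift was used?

From the crib: V(21)−C(2)=19, so the shift is 19.

19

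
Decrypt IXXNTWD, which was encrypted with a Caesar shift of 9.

ZOOEKNU

I(8): 8−9=-1≡25 → Z
X(23): 23−9=14 → O
X(23): 23−9=14 → O
N(13): 13−9=4 → E
T(19): 19−9=10 → K
W(22): 22−9=13 → N
D(3): 3−9=-6≡20 → U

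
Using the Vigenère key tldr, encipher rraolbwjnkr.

kcdfemzagvu

Repeat the key across the message: tldrtldrtld
r(17)+t(19): 36≡10 → k
r(17)+l(11): 28≡2 → c
a(0)+d(3): 3 → d
o(14)+r(17): 31≡5 → f
l(11)+t(19): 30≡4 → e
b(1)+l(11): 12 → m
w(22)+d(3): 25 → z
j(9)+r(17): 26≡0 → a
n(13)+t(19): 32≡6 → g
k(10)+l(11): 21 → v
r(17)+d(3): 20 → u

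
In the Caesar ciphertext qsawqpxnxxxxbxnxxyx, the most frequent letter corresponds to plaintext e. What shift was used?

The most frequent ciphertext letter is x (appears 9 times).
x is position 23; e is position 4.
Shift = 19.

19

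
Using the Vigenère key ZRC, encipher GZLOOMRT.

FQNNFOQK

Repeat the key across the message: ZRCZRCZR
G(6)+Z(25): 31≡5 → F
Z(25)+R(17): 42≡16 → Q
L(11)+C(2): 13 → N
O(14)+Z(25): 39≡13 → N
O(14)+R(17): 31≡5 → F
M(12)+C(2): 14 → O
R(17)+Z(25): 42≡16 → Q
T(19)+R(17): 36≡10 → K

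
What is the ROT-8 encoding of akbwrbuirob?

a(0): 0+8=8 → i
k(10): 10+8=18 → s
b(1): 1+8=9 → j
w(22): 22+8=30≡4 → e
r(17): 17+8=25 → z
b(1): 1+8=9 → j
u(20): 20+8=28≡2 → c
i(8): 8+8=16 → q
r(17): 17+8=25 → z
o(14): 14+8=22 → w
b(1): 1+8=9 → j

isjezjcqzwj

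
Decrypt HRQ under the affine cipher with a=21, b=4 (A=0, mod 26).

The inverse of 21 mod 26 is 5, since 21·5=105≡1. Apply D(y)=5·(y−4) mod 26:
H(7): 5·(7−4)=15 → P
R(17): 5·(17−4)=65≡13 → N
Q(16): 5·(16−4)=60≡8 → I

PNI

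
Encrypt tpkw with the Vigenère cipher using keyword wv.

Repeat the key across the message: wvwv
t(19)+w(22): 41≡15 → p
p(15)+v(21): 36≡10 → k
k(10)+w(22): 32≡6 → g
w(22)+v(21): 43≡17 → r

pkgr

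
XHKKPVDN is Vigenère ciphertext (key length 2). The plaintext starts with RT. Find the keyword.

GO

Subtract each crib letter from the matching ciphertext letter (mod 26):
X(23)−R(17)=6 → G
H(7)−T(19)=-12≡14 → O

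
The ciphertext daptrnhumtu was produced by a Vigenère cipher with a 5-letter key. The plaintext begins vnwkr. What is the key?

Subtract each crib letter from the matching ciphertext letter (mod 26):
d(3)−v(21)=-18≡8 → i
a(0)−n(13)=-13≡13 → n
p(15)−w(22)=-7≡19 → t
t(19)−k(10)=9 → j
r(17)−r(17)=0 → a

intja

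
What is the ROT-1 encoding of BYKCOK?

CZLDPL

B(1): 1+1=2 → C
Y(24): 24+1=25 → Z
K(10): 10+1=11 → L
C(2): 2+1=3 → D
O(14): 14+1=15 → P
K(10): 10+1=11 → L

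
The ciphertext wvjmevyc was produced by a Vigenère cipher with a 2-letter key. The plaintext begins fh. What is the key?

Subtract each crib letter from the matching ciphertext letter (mod 26):
w(22)−f(5)=17 → r
v(21)−h(7)=14 → o

ro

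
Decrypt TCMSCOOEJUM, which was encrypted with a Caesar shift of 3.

QZJPZLLBGRJ

T(19): 19−3=16 → Q
C(2): 2−3=-1≡25 → Z
M(12): 12−3=9 → J
S(18): 18−3=15 → P
C(2): 2−3=-1≡25 → Z
O(14): 14−3=11 → L
O(14): 14−3=11 → L
E(4): 4−3=1 → B
J(9): 9−3=6 → G
U(20): 20−3=17 → R
M(12): 12−3=9 → J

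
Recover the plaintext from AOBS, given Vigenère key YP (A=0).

CZDD

Repeat the key across the ciphertext: YPYP
A(0)−Y(24): -24≡2 → C
O(14)−P(15): -1≡25 → Z
B(1)−Y(24): -23≡3 → D
S(18)−P(15): 3 → D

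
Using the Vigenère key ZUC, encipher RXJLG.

QRLKA

Repeat the key across the message: ZUCZU
R(17)+Z(25): 42≡16 → Q
X(23)+U(20): 43≡17 → R
J(9)+C(2): 11 → L
L(11)+Z(25): 36≡10 → K
G(6)+U(20): 26≡0 → A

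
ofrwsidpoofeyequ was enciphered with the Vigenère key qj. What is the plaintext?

ywbnczngyfpvival

Repeat the key across the ciphertext: qjqjqjqjqjqjqjqj
o(14)−q(16): -2≡24 → y
f(5)−j(9): -4≡22 → w
r(17)−q(16): 1 → b
w(22)−j(9): 13 → n
s(18)−q(16): 2 → c
i(8)−j(9): -1≡25 → z
d(3)−q(16): -13≡13 → n
p(15)−j(9): 6 → g
o(14)−q(16): -2≡24 → y
o(14)−j(9): 5 → f
f(5)−q(16): -11≡15 → p
e(4)−j(9): -5≡21 → v
y(24)−q(16): 8 → i
e(4)−j(9): -5≡21 → v
q(16)−q(16): 0 → a
u(20)−j(9): 11 → l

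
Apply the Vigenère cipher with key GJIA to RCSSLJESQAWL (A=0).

XLASRSMSWJEL

Repeat the key across the message: GJIAGJIAGJIA
R(17)+G(6): 23 → X
C(2)+J(9): 11 → L
S(18)+I(8): 26≡0 → A
S(18)+A(0): 18 → S
L(11)+G(6): 17 → R
J(9)+J(9): 18 → S
E(4)+I(8): 12 → M
S(18)+A(0): 18 → S
Q(16)+G(6): 22 → W
A(0)+J(9): 9 → J
W(22)+I(8): 30≡4 → E
L(11)+A(0): 11 → L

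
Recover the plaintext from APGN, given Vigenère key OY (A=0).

Repeat the key across the ciphertext: OYOY
A(0)−O(14): -14≡12 → M
P(15)−Y(24): -9≡17 → R
G(6)−O(14): -8≡18 → S
N(13)−Y(24): -11≡15 → P

MRSP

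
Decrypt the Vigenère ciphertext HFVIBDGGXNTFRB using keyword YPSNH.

Repeat the key across the ciphertext: YPSNHYPSNHYPSN
H(7)−Y(24): -17≡9 → J
F(5)−P(15): -10≡16 → Q
V(21)−S(18): 3 → D
I(8)−N(13): -5≡21 → V
B(1)−H(7): -6≡20 → U
D(3)−Y(24): -21≡5 → F
G(6)−P(15): -9≡17 → R
G(6)−S(18): -12≡14 → O
X(23)−N(13): 10 → K
N(13)−H(7): 6 → G
T(19)−Y(24): -5≡21 → V
F(5)−P(15): -10≡16 → Q
R(17)−S(18): -1≡25 → Z
B(1)−N(13): -12≡14 → O

JQDVUFROKGVQZO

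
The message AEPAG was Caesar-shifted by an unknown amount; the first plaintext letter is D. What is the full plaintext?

DHSDJ

From the crib: A(0)−D(3)=-3≡23, so the shift is 23.
Subtract 23 from each ciphertext letter:
A(0): 0−23=-23≡3 → D
E(4): 4−23=-19≡7 → H
P(15): 15−23=-8≡18 → S
A(0): 0−23=-23≡3 → D
G(6): 6−23=-17≡9 → J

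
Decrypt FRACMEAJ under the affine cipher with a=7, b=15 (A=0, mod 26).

The inverse of 7 mod 26 is 15, since 7·15=105≡1. Apply D(y)=15·(y−15) mod 26:
F(5): 15·(5−15)=-150≡6 → G
R(17): 15·(17−15)=30≡4 → E
A(0): 15·(0−15)=-225≡9 → J
C(2): 15·(2−15)=-195≡13 → N
M(12): 15·(12−15)=-45≡7 → H
E(4): 15·(4−15)=-165≡17 → R
A(0): 15·(0−15)=-225≡9 → J
J(9): 15·(9−15)=-90≡14 → O

GEJNHRJO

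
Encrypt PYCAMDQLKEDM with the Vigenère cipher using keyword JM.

YKLMVPZXTQMY

Repeat the key across the message: JMJMJMJMJMJM
P(15)+J(9): 24 → Y
Y(24)+M(12): 36≡10 → K
C(2)+J(9): 11 → L
A(0)+M(12): 12 → M
M(12)+J(9): 21 → V
D(3)+M(12): 15 → P
Q(16)+J(9): 25 → Z
L(11)+M(12): 23 → X
K(10)+J(9): 19 → T
E(4)+M(12): 16 → Q
D(3)+J(9): 12 → M
M(12)+M(12): 24 → Y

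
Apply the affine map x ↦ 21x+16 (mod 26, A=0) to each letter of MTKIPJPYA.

M(12): 21·12+16=268≡8 → I
T(19): 21·19+16=415≡25 → Z
K(10): 21·10+16=226≡18 → S
I(8): 21·8+16=184≡2 → C
P(15): 21·15+16=331≡19 → T
J(9): 21·9+16=205≡23 → X
P(15): 21·15+16=331≡19 → T
Y(24): 21·24+16=520≡0 → A
A(0): 21·0+16=16 → Q

IZSCTXTAQ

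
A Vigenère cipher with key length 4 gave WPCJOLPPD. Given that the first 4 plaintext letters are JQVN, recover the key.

Subtract each crib letter from the matching ciphertext letter (mod 26):
W(22)−J(9)=13 → N
P(15)−Q(16)=-1≡25 → Z
C(2)−V(21)=-19≡7 → H
J(9)−N(13)=-4≡22 → W

NZHW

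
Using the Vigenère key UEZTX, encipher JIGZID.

Repeat the key across the message: UEZTXU
J(9)+U(20): 29≡3 → D
I(8)+E(4): 12 → M
G(6)+Z(25): 31≡5 → F
Z(25)+T(19): 44≡18 → S
I(8)+X(23): 31≡5 → F
D(3)+U(20): 23 → X

DMFSFX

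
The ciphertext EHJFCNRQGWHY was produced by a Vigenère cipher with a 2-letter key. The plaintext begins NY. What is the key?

RJ

Subtract each crib letter from the matching ciphertext letter (mod 26):
E(4)−N(13)=-9≡17 → R
H(7)−Y(24)=-17≡9 → J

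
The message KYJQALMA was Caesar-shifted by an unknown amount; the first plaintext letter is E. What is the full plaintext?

From the crib: K(10)−E(4)=6, so the shift is 6.
Subtract 6 from each ciphertext letter:
K(10): 10−6=4 → E
Y(24): 24−6=18 → S
J(9): 9−6=3 → D
Q(16): 16−6=10 → K
A(0): 0−6=-6≡20 → U
L(11): 11−6=5 → F
M(12): 12−6=6 → G
A(0): 0−6=-6≡20 → U

ESDKUFGU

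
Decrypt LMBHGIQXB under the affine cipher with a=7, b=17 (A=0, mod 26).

The inverse of 7 mod 26 is 15, since 7·15=105≡1. Apply D(y)=15·(y−17) mod 26:
L(11): 15·(11−17)=-90≡14 → O
M(12): 15·(12−17)=-75≡3 → D
B(1): 15·(1−17)=-240≡20 → U
H(7): 15·(7−17)=-150≡6 → G
G(6): 15·(6−17)=-165≡17 → R
I(8): 15·(8−17)=-135≡21 → V
Q(16): 15·(16−17)=-15≡11 → L
X(23): 15·(23−17)=90≡12 → M
B(1): 15·(1−17)=-240≡20 → U

ODUGRVLMU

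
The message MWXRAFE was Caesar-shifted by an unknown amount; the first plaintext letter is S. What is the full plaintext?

SCDXGLK

From the crib: M(12)−S(18)=-6≡20, so the shift is 20.
Subtract 20 from each ciphertext letter:
M(12): 12−20=-8≡18 → S
W(22): 22−20=2 → C
X(23): 23−20=3 → D
R(17): 17−20=-3≡23 → X
A(0): 0−20=-20≡6 → G
F(5): 5−20=-15≡11 → L
E(4): 4−20=-16≡10 → K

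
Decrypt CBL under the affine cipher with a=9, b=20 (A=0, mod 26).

The inverse of 9 mod 26 is 3, since 9·3=27≡1. Apply D(y)=3·(y−20) mod 26:
C(2): 3·(2−20)=-54≡24 → Y
B(1): 3·(1−20)=-57≡21 → V
L(11): 3·(11−20)=-27≡25 → Z

YVZ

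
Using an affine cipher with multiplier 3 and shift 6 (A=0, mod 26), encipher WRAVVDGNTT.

UFGRRPYTLL

W(22): 3·22+6=72≡20 → U
R(17): 3·17+6=57≡5 → F
A(0): 3·0+6=6 → G
V(21): 3·21+6=69≡17 → R
V(21): 3·21+6=69≡17 → R
D(3): 3·3+6=15 → P
G(6): 3·6+6=24 → Y
N(13): 3·13+6=45≡19 → T
T(19): 3·19+6=63≡11 → L
T(19): 3·19+6=63≡11 → L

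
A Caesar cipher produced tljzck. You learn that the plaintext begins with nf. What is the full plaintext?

nfdtwe

From the crib: t(19)−n(13)=6, so the shift is 6.
Subtract 6 from each ciphertext letter:
t(19): 19−6=13 → n
l(11): 11−6=5 → f
j(9): 9−6=3 → d
z(25): 25−6=19 → t
c(2): 2−6=-4≡22 → w
k(10): 10−6=4 → e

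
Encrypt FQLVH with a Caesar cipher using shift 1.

F(5): 5+1=6 → G
Q(16): 16+1=17 → R
L(11): 11+1=12 → M
V(21): 21+1=22 → W
H(7): 7+1=8 → I

GRMWI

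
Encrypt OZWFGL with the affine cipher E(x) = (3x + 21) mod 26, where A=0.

LSJKNC

O(14): 3·14+21=63≡11 → L
Z(25): 3·25+21=96≡18 → S
W(22): 3·22+21=87≡9 → J
F(5): 3·5+21=36≡10 → K
G(6): 3·6+21=39≡13 → N
L(11): 3·11+21=54≡2 → C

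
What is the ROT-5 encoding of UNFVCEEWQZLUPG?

ZSKAHJJBVEQZUL

U(20): 20+5=25 → Z
N(13): 13+5=18 → S
F(5): 5+5=10 → K
V(21): 21+5=26≡0 → A
C(2): 2+5=7 → H
E(4): 4+5=9 → J
E(4): 4+5=9 → J
W(22): 22+5=27≡1 → B
Q(16): 16+5=21 → V
Z(25): 25+5=30≡4 → E
L(11): 11+5=16 → Q
U(20): 20+5=25 → Z
P(15): 15+5=20 → U
G(6): 6+5=11 → L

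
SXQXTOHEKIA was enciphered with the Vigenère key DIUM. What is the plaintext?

PPWLQGNSHAG

Repeat the key across the ciphertext: DIUMDIUMDIU
S(18)−D(3): 15 → P
X(23)−I(8): 15 → P
Q(16)−U(20): -4≡22 → W
X(23)−M(12): 11 → L
T(19)−D(3): 16 → Q
O(14)−I(8): 6 → G
H(7)−U(20): -13≡13 → N
E(4)−M(12): -8≡18 → S
K(10)−D(3): 7 → H
I(8)−I(8): 0 → A
A(0)−U(20): -20≡6 → G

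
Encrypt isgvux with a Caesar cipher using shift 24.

i(8): 8+24=32≡6 → g
s(18): 18+24=42≡16 → q
g(6): 6+24=30≡4 → e
v(21): 21+24=45≡19 → t
u(20): 20+24=44≡18 → s
x(23): 23+24=47≡21 → v

gqetsv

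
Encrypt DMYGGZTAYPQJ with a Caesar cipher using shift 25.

CLXFFYSZXOPI

D(3): 3+25=28≡2 → C
M(12): 12+25=37≡11 → L
Y(24): 24+25=49≡23 → X
G(6): 6+25=31≡5 → F
G(6): 6+25=31≡5 → F
Z(25): 25+25=50≡24 → Y
T(19): 19+25=44≡18 → S
A(0): 0+25=25 → Z
Y(24): 24+25=49≡23 → X
P(15): 15+25=40≡14 → O
Q(16): 16+25=41≡15 → P
J(9): 9+25=34≡8 → I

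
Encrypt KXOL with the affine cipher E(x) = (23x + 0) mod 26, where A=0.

WJKT

K(10): 23·10+0=230≡22 → W
X(23): 23·23+0=529≡9 → J
O(14): 23·14+0=322≡10 → K
L(11): 23·11+0=253≡19 → T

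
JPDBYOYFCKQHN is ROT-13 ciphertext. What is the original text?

WCQOLBLSPXDUA

J(9): 9−13=-4≡22 → W
P(15): 15−13=2 → C
D(3): 3−13=-10≡16 → Q
B(1): 1−13=-12≡14 → O
Y(24): 24−13=11 → L
O(14): 14−13=1 → B
Y(24): 24−13=11 → L
F(5): 5−13=-8≡18 → S
C(2): 2−13=-11≡15 → P
K(10): 10−13=-3≡23 → X
Q(16): 16−13=3 → D
H(7): 7−13=-6≡20 → U
N(13): 13−13=0 → A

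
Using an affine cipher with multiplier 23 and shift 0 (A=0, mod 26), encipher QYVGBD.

EGPIXR

Q(16): 23·16+0=368≡4 → E
Y(24): 23·24+0=552≡6 → G
V(21): 23·21+0=483≡15 → P
G(6): 23·6+0=138≡8 → I
B(1): 23·1+0=23 → X
D(3): 23·3+0=69≡17 → R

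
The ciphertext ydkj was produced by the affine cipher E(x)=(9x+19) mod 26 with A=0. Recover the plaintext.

The inverse of 9 mod 26 is 3, since 9·3=27≡1. Apply D(y)=3·(y−19) mod 26:
y(24): 3·(24−19)=15 → p
d(3): 3·(3−19)=-48≡4 → e
k(10): 3·(10−19)=-27≡25 → z
j(9): 3·(9−19)=-30≡22 → w

pezw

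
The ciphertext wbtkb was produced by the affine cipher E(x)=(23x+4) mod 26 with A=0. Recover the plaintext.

The inverse of 23 mod 26 is 17, since 23·17=391≡1. Apply D(y)=17·(y−4) mod 26:
w(22): 17·(22−4)=306≡20 → u
b(1): 17·(1−4)=-51≡1 → b
t(19): 17·(19−4)=255≡21 → v
k(10): 17·(10−4)=102≡24 → y
b(1): 17·(1−4)=-51≡1 → b

ubvyb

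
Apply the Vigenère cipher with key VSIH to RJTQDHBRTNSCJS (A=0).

MBBXYZJYOFAJEK

Repeat the key across the message: VSIHVSIHVSIHVS
R(17)+V(21): 38≡12 → M
J(9)+S(18): 27≡1 → B
T(19)+I(8): 27≡1 → B
Q(16)+H(7): 23 → X
D(3)+V(21): 24 → Y
H(7)+S(18): 25 → Z
B(1)+I(8): 9 → J
R(17)+H(7): 24 → Y
T(19)+V(21): 40≡14 → O
N(13)+S(18): 31≡5 → F
S(18)+I(8): 26≡0 → A
C(2)+H(7): 9 → J
J(9)+V(21): 30≡4 → E
S(18)+S(18): 36≡10 → K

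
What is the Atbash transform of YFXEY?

Y(24) → B(1)
F(5) → U(20)
X(23) → C(2)
E(4) → V(21)
Y(24) → B(1)

BUCVB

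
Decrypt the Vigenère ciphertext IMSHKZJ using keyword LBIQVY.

Repeat the key across the ciphertext: LBIQVYL
I(8)−L(11): -3≡23 → X
M(12)−B(1): 11 → L
S(18)−I(8): 10 → K
H(7)−Q(16): -9≡17 → R
K(10)−V(21): -11≡15 → P
Z(25)−Y(24): 1 → B
J(9)−L(11): -2≡24 → Y

XLKRPBY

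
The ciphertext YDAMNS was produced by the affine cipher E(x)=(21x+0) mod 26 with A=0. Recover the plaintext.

QPAINM

The inverse of 21 mod 26 is 5, since 21·5=105≡1. Apply D(y)=5·(y−0) mod 26:
Y(24): 5·(24−0)=120≡16 → Q
D(3): 5·(3−0)=15 → P
A(0): 5·(0−0)=0 → A
M(12): 5·(12−0)=60≡8 → I
N(13): 5·(13−0)=65≡13 → N
S(18): 5·(18−0)=90≡12 → M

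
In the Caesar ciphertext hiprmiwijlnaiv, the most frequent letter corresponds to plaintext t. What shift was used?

The most frequent ciphertext letter is i (appears 4 times).
i is position 8; t is position 19.
Shift = -11≡15.

15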